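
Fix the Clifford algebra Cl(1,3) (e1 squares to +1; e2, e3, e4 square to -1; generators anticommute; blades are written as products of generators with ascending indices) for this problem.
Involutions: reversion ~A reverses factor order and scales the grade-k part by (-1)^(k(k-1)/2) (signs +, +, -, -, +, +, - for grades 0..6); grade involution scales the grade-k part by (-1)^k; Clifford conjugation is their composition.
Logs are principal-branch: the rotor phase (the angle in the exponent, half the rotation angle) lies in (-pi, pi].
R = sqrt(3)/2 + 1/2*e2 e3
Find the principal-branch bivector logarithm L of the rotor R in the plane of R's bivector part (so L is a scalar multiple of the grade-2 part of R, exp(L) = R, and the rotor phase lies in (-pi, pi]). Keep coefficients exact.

The scalar part of R is sqrt(3)/2, which pins the rotor phase on the principal branch; dividing the bivector part by the sine of that phase recovers the unit plane, and L is the phase times that plane.
Concretely: cos(phase) = sqrt(3)/2 gives phase = ±pi/6, and since phase/sin(phase) is even the sign is immaterial: L = (phase/sin(phase)) * <R>_2 = (pi/3) * <R>_2.
Answer: pi/6*e2 e3


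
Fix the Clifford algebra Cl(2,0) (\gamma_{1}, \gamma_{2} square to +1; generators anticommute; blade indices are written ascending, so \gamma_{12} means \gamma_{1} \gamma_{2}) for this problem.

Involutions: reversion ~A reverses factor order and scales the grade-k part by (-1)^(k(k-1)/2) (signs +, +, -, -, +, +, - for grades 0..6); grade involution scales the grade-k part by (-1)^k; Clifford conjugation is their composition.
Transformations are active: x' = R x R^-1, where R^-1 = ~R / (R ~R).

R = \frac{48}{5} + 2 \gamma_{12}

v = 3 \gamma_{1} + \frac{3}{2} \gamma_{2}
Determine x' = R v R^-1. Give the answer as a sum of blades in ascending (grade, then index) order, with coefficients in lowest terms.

~R = \frac{48}{5} - 2 \gamma_{12}, and R ~R = \frac{2404}{25}, so R^-1 = ~R / (\frac{2404}{25}).
R v = \frac{159}{5} \gamma_{1} + \frac{42}{5} \gamma_{2}
Answer: \frac{2013}{601} \gamma_{1} + \frac{213}{1202} \gamma_{2}


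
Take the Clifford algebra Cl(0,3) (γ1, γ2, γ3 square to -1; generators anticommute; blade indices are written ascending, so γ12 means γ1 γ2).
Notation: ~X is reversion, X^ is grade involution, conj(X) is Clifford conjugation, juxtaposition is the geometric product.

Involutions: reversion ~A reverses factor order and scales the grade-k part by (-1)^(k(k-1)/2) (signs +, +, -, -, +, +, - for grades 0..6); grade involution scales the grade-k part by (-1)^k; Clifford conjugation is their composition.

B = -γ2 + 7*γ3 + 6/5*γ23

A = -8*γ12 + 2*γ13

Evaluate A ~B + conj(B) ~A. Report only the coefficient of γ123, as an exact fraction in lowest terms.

first term: -22*γ1 - 12/5*γ12 - 48/5*γ13 - 54*γ123
second term: 22*γ1 - 12/5*γ12 - 48/5*γ13 - 54*γ123
Answer: -108


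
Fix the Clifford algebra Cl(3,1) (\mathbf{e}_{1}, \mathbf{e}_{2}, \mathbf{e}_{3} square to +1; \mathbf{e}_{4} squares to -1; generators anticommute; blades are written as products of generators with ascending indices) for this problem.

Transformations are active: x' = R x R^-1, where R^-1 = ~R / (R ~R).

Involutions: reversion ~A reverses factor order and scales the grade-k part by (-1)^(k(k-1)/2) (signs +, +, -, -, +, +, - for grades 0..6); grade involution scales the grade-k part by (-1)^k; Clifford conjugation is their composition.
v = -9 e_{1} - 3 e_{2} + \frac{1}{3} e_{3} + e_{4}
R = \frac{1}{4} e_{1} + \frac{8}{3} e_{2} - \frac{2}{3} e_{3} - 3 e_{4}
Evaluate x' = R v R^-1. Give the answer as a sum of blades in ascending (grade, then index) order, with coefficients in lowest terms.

~R = \frac{1}{4} e_{1} + \frac{8}{3} e_{2} - \frac{2}{3} e_{3} - 3 e_{4}, and R ~R = -\frac{199}{144}, so R^-1 = ~R / (-\frac{199}{144}).
R v = -\frac{269}{36} + \frac{93}{4} e_{1} e_{2} - \frac{71}{12} e_{1} e_{3} - \frac{107}{4} e_{1} e_{4} - \frac{10}{9} e_{2} e_{3} - \frac{19}{3} e_{2} e_{4} + \frac{1}{3} e_{3} e_{4}
Answer: \frac{2329}{199} e_{1} + \frac{19007}{597} e_{2} - \frac{1501}{199} e_{3} - \frac{6655}{199} e_{4}


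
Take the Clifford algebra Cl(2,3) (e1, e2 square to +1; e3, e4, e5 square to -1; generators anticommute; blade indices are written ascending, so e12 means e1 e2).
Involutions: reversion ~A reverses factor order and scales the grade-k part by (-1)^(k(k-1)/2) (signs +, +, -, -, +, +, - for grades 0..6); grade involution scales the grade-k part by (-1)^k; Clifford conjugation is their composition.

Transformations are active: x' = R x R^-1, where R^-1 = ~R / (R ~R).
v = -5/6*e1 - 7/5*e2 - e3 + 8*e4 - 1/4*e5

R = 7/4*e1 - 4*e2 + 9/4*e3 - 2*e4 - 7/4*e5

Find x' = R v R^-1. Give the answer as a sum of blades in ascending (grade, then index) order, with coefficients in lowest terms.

~R = 7/4*e1 - 4*e2 + 9/4*e3 - 2*e4 - 7/4*e5, and R ~R = 111/16, so R^-1 = ~R / (111/16).
R v = 5269/240 - 347/60*e12 + 1/8*e13 + 37/3*e14 - 91/48*e15 + 143/20*e23 - 174/5*e24 - 29/20*e25 + 16*e34 - 37/16*e35 + 29/2*e45
Answer: 19829/1665*e1 - 39821/1665*e2 + 5639/370*e3 - 34396/1665*e4 - 72101/6660*e5


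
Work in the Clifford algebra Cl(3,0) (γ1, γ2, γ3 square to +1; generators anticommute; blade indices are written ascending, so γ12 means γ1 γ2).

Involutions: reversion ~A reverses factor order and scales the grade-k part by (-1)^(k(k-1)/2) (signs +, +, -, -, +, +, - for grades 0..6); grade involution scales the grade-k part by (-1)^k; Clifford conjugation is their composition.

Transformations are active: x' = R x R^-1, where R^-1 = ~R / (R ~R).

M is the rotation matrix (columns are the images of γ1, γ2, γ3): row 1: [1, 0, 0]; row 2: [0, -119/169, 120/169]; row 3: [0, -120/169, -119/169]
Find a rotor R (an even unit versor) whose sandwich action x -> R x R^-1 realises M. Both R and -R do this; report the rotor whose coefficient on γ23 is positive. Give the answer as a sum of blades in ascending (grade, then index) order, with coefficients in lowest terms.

Method: write R = a + b12*γ12 + b13*γ13 + b23*γ23 with a^2 + b12^2 + b13^2 + b23^2 = 1 (so R^-1 = ~R). Expanding the columns R e_j ~R gives tr M = 4a^2 - 1 and, from the antisymmetric part, M21 - M12 = -4a*b12, M13 - M31 = 4a*b13, M32 - M23 = -4a*b23.
Here tr M = -69/169, so a^2 = (1 + tr M)/4 = 25/169 and a = ±5/13. Taking a = 5/13: M21 - M12 = 0, M13 - M31 = 0, M32 - M23 = -240/169, giving b12 = 0, b13 = 0, b23 = 12/13, i.e. R = 5/13 + 12/13*γ23.
Its γ23 coefficient is already positive.
Answer: 5/13 + 12/13*γ23. Key observation: the double cover Spin(3) -> SO(3) sends R and -R to the same matrix (trace -69/169 here), so the stated sign of the γ23 coefficient is what selects one sheet.


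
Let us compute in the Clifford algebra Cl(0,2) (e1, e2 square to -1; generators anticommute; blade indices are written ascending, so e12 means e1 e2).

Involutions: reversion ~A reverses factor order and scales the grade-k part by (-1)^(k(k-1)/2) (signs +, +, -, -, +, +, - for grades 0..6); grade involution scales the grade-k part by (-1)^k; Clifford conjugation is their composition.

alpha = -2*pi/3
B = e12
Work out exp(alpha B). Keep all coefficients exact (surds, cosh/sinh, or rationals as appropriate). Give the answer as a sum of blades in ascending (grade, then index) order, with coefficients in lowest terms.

B^2 = (1)^2*(e12)^2 = 1*(-1) = -1 (a basis 2-blade squares to minus the product of its generators' squares).
B^2 = -1 — circular case — the even/odd split gives cos and sin: l = 1, alpha*l = -2*pi/3, so exp(alpha B) = cos(-2*pi/3) + (sin(-2*pi/3)/1)*B = -1/2 + (-sqrt(3)/2)*B.
Answer: -1/2 - sqrt(3)/2*e12


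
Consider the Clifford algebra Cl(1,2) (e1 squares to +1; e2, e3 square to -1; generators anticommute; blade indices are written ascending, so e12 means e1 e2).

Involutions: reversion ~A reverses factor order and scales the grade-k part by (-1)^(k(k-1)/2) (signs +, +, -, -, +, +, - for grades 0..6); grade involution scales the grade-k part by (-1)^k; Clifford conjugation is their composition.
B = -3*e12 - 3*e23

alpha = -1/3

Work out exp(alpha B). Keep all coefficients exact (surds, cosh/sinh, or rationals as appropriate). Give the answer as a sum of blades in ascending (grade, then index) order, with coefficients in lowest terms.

B^2 term by term: the squares give (-3)^2*(e12)^2 + (-3)^2*(e23)^2 = 9*(+1) + 9*(-1) = 0 (each basis 2-blade squares to minus the product of its generators' squares); cross terms between blades sharing an index anticommute and cancel. So B^2 = 0.
B^2 = 0, hence only two terms survive: exp(alpha B) = 1 + alpha B (parabolic case).
Answer: 1 + e12 + e23


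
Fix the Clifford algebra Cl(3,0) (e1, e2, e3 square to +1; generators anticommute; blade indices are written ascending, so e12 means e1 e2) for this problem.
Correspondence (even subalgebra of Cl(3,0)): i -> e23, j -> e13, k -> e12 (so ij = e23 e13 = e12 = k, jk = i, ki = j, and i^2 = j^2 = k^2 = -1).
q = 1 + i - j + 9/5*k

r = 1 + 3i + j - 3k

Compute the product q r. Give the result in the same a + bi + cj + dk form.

In blades: q = 1 + 9/5*e12 - e13 + e23, r = 1 - 3*e12 + e13 + 3*e23.
Distribute q over r term by term (generator squares from the signature, products reordered to ascending indices): (1)*r = 1 - 3*e12 + e13 + 3*e23; (9/5*e12)*r = 27/5 + 9/5*e12 + 27/5*e13 - 9/5*e23; (-e13)*r = 1 + 3*e12 - e13 + 3*e23; (e23)*r = -3 + e12 + 3*e13 + e23.
Sum: 22/5 + 14/5*e12 + 42/5*e13 + 26/5*e23; translating back through the correspondence:
Answer: 22/5 + 26/5*i + 42/5*j + 14/5*k


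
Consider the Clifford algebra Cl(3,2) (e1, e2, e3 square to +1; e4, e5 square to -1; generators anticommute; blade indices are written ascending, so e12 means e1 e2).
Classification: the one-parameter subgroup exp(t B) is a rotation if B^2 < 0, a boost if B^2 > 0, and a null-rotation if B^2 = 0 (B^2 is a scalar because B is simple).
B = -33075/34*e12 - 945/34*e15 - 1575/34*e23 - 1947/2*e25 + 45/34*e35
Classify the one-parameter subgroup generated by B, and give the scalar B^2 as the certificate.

B^2 term by term: the squares give (-33075/34)^2*(e12)^2 + (-945/34)^2*(e15)^2 + (-1575/34)^2*(e23)^2 + (-1947/2)^2*(e25)^2 + (45/34)^2*(e35)^2 = 1093955625/1156*(-1) + 893025/1156*(+1) + 2480625/1156*(-1) + 3790809/4*(+1) + 2025/1156*(+1) = 9/4 (each basis 2-blade squares to minus the product of its generators' squares); cross terms between blades sharing an index anticommute and cancel; the commuting (index-disjoint) pairs give grade-4 terms 2*c*c'*(blade product), which cancel blade by blade — e1235: -1488375/578 + 1488375/578 = 0 — confirming B is simple. So B^2 = 9/4.
Answer: boost, certificate B^2 = 9/4. The invariant at work: B^2 = 9/4 is unchanged by conjugation, hence its sign classifies the subgroup whatever basis B is written in.


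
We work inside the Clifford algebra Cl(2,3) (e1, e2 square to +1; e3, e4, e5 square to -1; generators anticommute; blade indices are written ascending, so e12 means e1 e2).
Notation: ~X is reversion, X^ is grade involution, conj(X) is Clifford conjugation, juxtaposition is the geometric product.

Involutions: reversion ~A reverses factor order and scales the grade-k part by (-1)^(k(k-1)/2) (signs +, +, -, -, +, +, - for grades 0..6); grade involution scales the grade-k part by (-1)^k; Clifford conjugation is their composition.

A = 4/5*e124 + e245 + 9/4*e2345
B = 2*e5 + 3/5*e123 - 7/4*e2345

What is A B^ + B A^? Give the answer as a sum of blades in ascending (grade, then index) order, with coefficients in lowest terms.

first term: 63/16 + 7/4*e3 + 2*e24 - 12/25*e34 + 7/5*e135 - 27/20*e145 + 9/2*e234 - 8/5*e1245 + 3/5*e1345
second term: 63/16 + 7/4*e3 + 2*e24 + 12/25*e34 - 7/5*e135 + 27/20*e145 + 9/2*e234 + 8/5*e1245 + 3/5*e1345
Answer: 63/8 + 7/2*e3 + 4*e24 + 9*e234 + 6/5*e1345


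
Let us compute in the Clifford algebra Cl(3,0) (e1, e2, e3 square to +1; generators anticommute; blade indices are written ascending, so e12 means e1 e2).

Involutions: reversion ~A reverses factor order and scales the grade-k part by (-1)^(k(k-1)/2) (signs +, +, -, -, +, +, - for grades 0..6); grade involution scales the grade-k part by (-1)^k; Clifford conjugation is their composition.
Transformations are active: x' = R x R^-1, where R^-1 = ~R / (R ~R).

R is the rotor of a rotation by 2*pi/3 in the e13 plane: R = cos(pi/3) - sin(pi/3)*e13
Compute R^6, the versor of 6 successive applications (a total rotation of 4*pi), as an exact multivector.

Because a rotor carries half the rotation angle, composing 6 copies of this e13-plane rotor multiplies the phase: 6*(pi/3) = 2*pi, hence R^6 = cos(2*pi) - sin(2*pi)*e13.
cos(2*pi) = 1 and sin(2*pi) = 0, so R^6 = 1. The total rotation 4*pi is 2 full turns, so every vector returns to itself, yet the rotor is +1, back on the identity sheet (an even number of 2*pi turns).
Answer: 1


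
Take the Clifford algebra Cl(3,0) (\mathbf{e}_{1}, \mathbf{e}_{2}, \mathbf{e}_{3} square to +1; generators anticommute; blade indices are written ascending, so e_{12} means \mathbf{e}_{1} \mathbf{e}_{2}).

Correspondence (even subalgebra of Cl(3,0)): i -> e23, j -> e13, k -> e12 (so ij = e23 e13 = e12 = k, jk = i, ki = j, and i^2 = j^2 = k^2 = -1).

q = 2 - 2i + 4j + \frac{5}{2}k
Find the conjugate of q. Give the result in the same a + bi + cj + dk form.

In blades: q = 2 + \frac{5}{2} e_{12} + 4 e_{13} - 2 e_{23}.
Quaternion conjugation is reversion on the even subalgebra: the scalar is fixed and every grade-2 blade flips sign, giving 2 - \frac{5}{2} e_{12} - 4 e_{13} + 2 e_{23}; translating back:
Answer: 2 + 2i - 4j - \frac{5}{2}k


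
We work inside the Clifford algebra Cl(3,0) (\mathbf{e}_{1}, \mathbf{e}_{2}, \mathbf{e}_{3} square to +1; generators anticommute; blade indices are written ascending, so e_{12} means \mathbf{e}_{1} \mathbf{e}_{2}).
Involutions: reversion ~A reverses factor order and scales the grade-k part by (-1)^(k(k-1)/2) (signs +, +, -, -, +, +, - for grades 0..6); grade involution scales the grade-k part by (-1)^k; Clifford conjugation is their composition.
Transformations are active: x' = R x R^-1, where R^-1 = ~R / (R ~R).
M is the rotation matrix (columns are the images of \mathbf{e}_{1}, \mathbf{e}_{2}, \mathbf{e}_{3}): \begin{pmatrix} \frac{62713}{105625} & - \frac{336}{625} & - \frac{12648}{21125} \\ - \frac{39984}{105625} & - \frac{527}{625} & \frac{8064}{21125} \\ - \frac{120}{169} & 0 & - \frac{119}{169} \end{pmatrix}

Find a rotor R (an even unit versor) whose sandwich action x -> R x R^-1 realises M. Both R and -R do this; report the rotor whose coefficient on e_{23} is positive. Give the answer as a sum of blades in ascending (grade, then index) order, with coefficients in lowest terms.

Method: write R = a + b12*e_{12} + b13*e_{13} + b23*e_{23} with a^2 + b12^2 + b13^2 + b23^2 = 1 (so R^-1 = ~R). Expanding the columns R e_j ~R gives tr M = 4a^2 - 1 and, from the antisymmetric part, M21 - M12 = -4a*b12, M13 - M31 = 4a*b13, M32 - M23 = -4a*b23.
Here tr M = -\frac{4029}{4225}, so a^2 = (1 + tr M)/4 = \frac{49}{4225} and a = ±\frac{7}{65}. Taking a = \frac{7}{65}: M21 - M12 = \frac{672}{4225}, M13 - M31 = \frac{2352}{21125}, M32 - M23 = -\frac{8064}{21125}, giving b12 = -\frac{24}{65}, b13 = \frac{84}{325}, b23 = \frac{288}{325}, i.e. R = \frac{7}{65} - \frac{24}{65} e_{12} + \frac{84}{325} e_{13} + \frac{288}{325} e_{23}.
Its e_{23} coefficient is already positive.
Answer: \frac{7}{65} - \frac{24}{65} e_{12} + \frac{84}{325} e_{13} + \frac{288}{325} e_{23}. Key observation: the double cover Spin(3) -> SO(3) sends R and -R to the same matrix (trace -\frac{4029}{4225} here), so the stated sign of the e_{23} coefficient is what selects one sheet.


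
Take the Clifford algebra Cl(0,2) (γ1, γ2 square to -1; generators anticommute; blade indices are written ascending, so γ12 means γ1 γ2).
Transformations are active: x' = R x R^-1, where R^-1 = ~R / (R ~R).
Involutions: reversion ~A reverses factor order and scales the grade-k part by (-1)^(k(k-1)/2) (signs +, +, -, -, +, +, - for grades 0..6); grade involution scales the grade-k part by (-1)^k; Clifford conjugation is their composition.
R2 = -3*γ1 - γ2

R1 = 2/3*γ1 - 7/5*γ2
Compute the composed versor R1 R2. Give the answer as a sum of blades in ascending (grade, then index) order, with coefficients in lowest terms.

Distribute over the terms of R1 (each basis-blade product reordered to ascending indices, repeated generators contracted through their squares):
(2/3*γ1) R2 = 2 - 2/3*γ12
(-7/5*γ2) R2 = -7/5 - 21/5*γ12
Summing the partial products and collecting blades:
Answer: 3/5 - 73/15*γ12


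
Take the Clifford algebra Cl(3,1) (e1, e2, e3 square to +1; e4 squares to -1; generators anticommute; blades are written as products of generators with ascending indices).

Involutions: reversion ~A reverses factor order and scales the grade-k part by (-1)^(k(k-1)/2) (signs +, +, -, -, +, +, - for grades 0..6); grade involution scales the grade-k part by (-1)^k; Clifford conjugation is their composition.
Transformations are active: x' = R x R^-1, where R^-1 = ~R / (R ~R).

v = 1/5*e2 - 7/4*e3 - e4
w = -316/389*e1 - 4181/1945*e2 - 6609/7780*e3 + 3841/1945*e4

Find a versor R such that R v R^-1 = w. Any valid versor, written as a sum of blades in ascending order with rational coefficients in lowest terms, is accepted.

Here q(v) = q(w) = 841/400; the classical choice R = v + w = -316/389*e1 - 3792/1945*e2 - 5056/1945*e3 + 1896/1945*e4 then realises v -> w under the sandwich.
Answer: -316/389*e1 - 3792/1945*e2 - 5056/1945*e3 + 1896/1945*e4


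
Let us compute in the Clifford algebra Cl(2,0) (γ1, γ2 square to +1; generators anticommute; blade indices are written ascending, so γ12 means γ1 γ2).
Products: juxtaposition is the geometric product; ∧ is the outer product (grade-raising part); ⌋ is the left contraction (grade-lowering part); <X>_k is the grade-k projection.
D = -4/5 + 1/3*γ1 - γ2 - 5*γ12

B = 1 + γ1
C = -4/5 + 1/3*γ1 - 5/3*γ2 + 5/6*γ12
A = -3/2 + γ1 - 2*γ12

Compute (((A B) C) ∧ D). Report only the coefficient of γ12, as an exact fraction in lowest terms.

step 1: -1/2 - 1/2*γ1 + 2*γ2 - 2*γ12
step 2: -43/30 + 19/10*γ1 - 31/60*γ2 + 27/20*γ12
step 3: 86/75 - 899/450*γ1 + 277/150*γ2 + 3923/900*γ12
Answer: 3923/900


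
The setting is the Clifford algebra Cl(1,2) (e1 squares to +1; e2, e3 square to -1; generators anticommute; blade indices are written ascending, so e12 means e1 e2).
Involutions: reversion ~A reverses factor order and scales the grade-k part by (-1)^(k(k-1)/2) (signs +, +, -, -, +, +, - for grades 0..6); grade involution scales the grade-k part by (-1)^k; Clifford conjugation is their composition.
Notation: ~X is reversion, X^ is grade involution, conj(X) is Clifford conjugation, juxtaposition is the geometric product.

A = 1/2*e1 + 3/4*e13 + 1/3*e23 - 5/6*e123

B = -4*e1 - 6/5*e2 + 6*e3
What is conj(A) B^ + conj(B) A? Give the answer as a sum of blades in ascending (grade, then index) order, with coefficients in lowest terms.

first term: -2 - 9/2*e1 - 2*e2 + 13/5*e3 - 28/5*e12 + 2*e13 - 10/3*e23 - 13/30*e123
second term: 2 - 9/2*e1 - 2*e2 + 13/5*e3 - 28/5*e12 + 2*e13 - 10/3*e23 + 13/30*e123
Answer: -9*e1 - 4*e2 + 26/5*e3 - 56/5*e12 + 4*e13 - 20/3*e23


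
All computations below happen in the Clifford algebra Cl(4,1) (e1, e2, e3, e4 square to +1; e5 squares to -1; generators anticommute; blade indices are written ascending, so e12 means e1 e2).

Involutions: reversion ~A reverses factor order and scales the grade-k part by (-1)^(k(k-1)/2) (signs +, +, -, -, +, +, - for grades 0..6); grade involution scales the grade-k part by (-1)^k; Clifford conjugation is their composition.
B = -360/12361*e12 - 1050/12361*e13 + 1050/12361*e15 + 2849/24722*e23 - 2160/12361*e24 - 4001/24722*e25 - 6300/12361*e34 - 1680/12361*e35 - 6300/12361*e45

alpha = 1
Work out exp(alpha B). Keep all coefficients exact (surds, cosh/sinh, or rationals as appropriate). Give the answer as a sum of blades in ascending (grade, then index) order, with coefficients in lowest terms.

B^2 term by term: the squares give (-360/12361)^2*(e12)^2 + (-1050/12361)^2*(e13)^2 + (1050/12361)^2*(e15)^2 + (2849/24722)^2*(e23)^2 + (-2160/12361)^2*(e24)^2 + (-4001/24722)^2*(e25)^2 + (-6300/12361)^2*(e34)^2 + (-1680/12361)^2*(e35)^2 + (-6300/12361)^2*(e45)^2 = 129600/152794321*(-1) + 1102500/152794321*(-1) + 1102500/152794321*(+1) + 8116801/611177284*(-1) + 4665600/152794321*(-1) + 16008001/611177284*(+1) + 39690000/152794321*(-1) + 2822400/152794321*(+1) + 39690000/152794321*(+1) = 0 (each basis 2-blade squares to minus the product of its generators' squares); cross terms between blades sharing an index anticommute and cancel; the commuting (index-disjoint) pairs give grade-4 terms 2*c*c'*(blade product), which cancel blade by blade — e1234: 4536000/152794321 - 4536000/152794321 = 0; e1235: 1209600/152794321 - 4201050/152794321 + 2991450/152794321 = 0; e1245: 4536000/152794321 - 4536000/152794321 = 0; e1345: 13230000/152794321 - 13230000/152794321 = 0; e2345: -17948700/152794321 - 7257600/152794321 + 25206300/152794321 = 0 — confirming B is simple. So B^2 = 0.
B^2 = 0, so the series closes: exp(alpha B) = 1 + alpha B (parabolic case).
Answer: 1 - 360/12361*e12 - 1050/12361*e13 + 1050/12361*e15 + 2849/24722*e23 - 2160/12361*e24 - 4001/24722*e25 - 6300/12361*e34 - 1680/12361*e35 - 6300/12361*e45


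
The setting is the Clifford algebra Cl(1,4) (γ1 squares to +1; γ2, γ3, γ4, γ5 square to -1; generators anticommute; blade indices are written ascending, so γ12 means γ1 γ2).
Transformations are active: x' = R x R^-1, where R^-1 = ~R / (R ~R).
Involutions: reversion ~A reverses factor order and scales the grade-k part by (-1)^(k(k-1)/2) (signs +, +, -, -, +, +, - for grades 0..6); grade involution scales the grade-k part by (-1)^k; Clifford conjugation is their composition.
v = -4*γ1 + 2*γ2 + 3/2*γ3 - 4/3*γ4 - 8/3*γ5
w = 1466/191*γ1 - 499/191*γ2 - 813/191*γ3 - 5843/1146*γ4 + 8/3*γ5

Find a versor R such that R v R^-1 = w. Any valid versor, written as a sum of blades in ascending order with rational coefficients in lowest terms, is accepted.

Since q(v) = q(w) = 31/36, the sum R = v + w = 702/191*γ1 - 117/191*γ2 - 1053/382*γ3 - 2457/382*γ4 does the job whenever invertible.
Answer: 702/191*γ1 - 117/191*γ2 - 1053/382*γ3 - 2457/382*γ4


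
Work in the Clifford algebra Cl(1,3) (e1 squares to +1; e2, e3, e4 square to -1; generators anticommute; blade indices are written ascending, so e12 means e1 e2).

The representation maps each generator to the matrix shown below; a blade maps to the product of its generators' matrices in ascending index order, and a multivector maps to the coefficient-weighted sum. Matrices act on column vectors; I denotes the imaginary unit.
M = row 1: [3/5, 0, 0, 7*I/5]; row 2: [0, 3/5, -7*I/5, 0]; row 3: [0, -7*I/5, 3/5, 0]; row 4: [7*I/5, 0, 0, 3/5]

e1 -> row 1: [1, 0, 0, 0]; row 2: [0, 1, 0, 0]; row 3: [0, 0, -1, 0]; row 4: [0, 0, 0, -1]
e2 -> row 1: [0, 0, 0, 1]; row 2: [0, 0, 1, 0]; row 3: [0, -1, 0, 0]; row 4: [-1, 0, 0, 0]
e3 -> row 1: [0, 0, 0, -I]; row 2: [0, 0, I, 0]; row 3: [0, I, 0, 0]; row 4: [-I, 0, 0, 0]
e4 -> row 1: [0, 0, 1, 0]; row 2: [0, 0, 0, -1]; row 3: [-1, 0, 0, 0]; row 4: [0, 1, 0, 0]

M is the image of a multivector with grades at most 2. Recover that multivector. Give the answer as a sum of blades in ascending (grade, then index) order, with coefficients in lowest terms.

Method: the blade images are trace-orthogonal — tr(rho(e_A) rho(e_B)^-1) = 4 if A = B and 0 otherwise — and rho(e_A)^-1 = (e_A)^2 * rho(e_A) with (e_A)^2 = +1 or -1, so the coefficient of e_A in the preimage is (e_A)^2 * tr(M rho(e_A))/4.
Nonzero projections over blades of grade <= 2: 1: (1)^2 = +1, tr(M 1) = 12/5, coefficient 3/5; e3: (e3)^2 = -1, tr(M rho(e3)) = 28/5, coefficient -7/5. Every other blade of grade <= 2 projects to 0.
Answer: 3/5 - 7/5*e3


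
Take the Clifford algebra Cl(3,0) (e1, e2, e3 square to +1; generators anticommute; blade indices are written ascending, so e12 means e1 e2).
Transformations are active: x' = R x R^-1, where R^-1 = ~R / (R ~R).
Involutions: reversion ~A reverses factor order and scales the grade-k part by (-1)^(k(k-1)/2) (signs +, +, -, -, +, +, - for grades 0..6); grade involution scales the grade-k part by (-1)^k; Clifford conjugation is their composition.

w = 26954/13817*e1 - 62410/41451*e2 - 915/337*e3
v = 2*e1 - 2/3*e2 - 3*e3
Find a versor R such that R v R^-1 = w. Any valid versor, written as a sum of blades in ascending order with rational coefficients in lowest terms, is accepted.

The midline construction: v and w both square to 121/9, so reflecting in their sum 54588/13817*e1 - 90044/41451*e2 - 1926/337*e3 exchanges them.
Answer: 54588/13817*e1 - 90044/41451*e2 - 1926/337*e3


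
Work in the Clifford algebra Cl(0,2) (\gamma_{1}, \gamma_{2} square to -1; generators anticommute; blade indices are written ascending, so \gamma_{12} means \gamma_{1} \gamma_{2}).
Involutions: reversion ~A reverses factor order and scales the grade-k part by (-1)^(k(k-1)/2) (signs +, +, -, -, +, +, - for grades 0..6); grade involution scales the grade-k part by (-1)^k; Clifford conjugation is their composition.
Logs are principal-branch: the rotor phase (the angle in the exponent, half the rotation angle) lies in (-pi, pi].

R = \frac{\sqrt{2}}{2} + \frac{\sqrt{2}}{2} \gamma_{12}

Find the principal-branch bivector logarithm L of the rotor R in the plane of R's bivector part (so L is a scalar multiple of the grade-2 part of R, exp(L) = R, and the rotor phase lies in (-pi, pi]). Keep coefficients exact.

The scalar part of R is \frac{\sqrt{2}}{2}, so the principal-branch rotor phase is pinned; divide the bivector part by its sine to get the unit plane — L is the phase times that plane.
Concretely: cos(phase) = \frac{\sqrt{2}}{2} gives phase = ±\frac{\pi}{4}, and since phase/sin(phase) is even the sign is immaterial: L = (phase/sin(phase)) * <R>_2 = (\frac{\sqrt{2} \pi}{4}) * <R>_2.
Answer: \frac{\pi}{4} \gamma_{12}


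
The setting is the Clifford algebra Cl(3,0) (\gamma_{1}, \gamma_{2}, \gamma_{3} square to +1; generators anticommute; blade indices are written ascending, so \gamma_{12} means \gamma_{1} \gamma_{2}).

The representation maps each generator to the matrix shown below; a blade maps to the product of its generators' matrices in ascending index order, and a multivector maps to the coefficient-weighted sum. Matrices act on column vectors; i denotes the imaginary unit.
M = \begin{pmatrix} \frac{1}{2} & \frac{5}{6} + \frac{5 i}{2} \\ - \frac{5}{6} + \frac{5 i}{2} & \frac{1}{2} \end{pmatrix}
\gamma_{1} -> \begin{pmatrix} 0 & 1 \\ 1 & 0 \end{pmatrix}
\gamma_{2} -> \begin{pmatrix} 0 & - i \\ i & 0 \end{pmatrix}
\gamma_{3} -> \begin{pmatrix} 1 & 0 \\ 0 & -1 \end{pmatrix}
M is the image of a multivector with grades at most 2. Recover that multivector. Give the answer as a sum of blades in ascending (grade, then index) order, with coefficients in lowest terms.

Method: 1, rho(\gamma_{1}), rho(\gamma_{2}), rho(\gamma_{3}) form a trace-orthogonal basis of the 2x2 complex matrices (tr(X Y) = 2 if X = Y, else 0), so M = m0*1 + m1*rho(\gamma_{1}) + m2*rho(\gamma_{2}) + m3*rho(\gamma_{3}) with m0 = tr(M)/2 = \frac{1}{2}, m1 = tr(M rho(\gamma_{1}))/2 = \frac{5 i}{2}, m2 = tr(M rho(\gamma_{2}))/2 = \frac{5 i}{6}, m3 = tr(M rho(\gamma_{3}))/2 = 0.
Multiplying table entries, the bivector images are rho(\gamma_{12}) = i*rho(\gamma_{3}), rho(\gamma_{13}) = -i*rho(\gamma_{2}), rho(\gamma_{23}) = i*rho(\gamma_{1}); with real blade coefficients the real parts of m0..m3 are the coefficients of 1, \gamma_{1}, \gamma_{2}, \gamma_{3} and the imaginary parts give the bivectors (\gamma_{23}: Im m1, \gamma_{13}: -Im m2, \gamma_{12}: Im m3).
Answer: \frac{1}{2} - \frac{5}{6} \gamma_{13} + \frac{5}{2} \gamma_{23}


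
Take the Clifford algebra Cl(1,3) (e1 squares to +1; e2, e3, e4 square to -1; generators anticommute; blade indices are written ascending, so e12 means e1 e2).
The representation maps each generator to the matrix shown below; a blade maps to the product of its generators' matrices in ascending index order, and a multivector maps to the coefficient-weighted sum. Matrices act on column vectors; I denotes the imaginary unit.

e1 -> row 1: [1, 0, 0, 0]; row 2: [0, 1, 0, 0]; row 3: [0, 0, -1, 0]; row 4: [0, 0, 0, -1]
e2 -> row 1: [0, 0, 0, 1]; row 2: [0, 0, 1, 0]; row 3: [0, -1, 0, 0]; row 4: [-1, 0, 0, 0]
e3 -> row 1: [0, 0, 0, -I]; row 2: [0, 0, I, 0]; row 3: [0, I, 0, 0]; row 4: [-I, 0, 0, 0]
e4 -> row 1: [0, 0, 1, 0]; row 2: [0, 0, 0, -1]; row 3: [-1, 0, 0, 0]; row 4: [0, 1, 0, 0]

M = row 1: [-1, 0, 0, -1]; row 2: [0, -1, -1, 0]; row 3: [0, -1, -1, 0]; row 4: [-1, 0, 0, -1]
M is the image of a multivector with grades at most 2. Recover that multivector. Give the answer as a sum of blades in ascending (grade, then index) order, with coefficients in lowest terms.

Method: the blade images are trace-orthogonal — tr(rho(e_A) rho(e_B)^-1) = 4 if A = B and 0 otherwise — and rho(e_A)^-1 = (e_A)^2 * rho(e_A) with (e_A)^2 = +1 or -1, so the coefficient of e_A in the preimage is (e_A)^2 * tr(M rho(e_A))/4.
Nonzero projections over blades of grade <= 2: 1: (1)^2 = +1, tr(M 1) = -4, coefficient -1; e12: (e12)^2 = +1, tr(M rho(e12)) = -4, coefficient -1. Every other blade of grade <= 2 projects to 0.
Answer: -1 - e12


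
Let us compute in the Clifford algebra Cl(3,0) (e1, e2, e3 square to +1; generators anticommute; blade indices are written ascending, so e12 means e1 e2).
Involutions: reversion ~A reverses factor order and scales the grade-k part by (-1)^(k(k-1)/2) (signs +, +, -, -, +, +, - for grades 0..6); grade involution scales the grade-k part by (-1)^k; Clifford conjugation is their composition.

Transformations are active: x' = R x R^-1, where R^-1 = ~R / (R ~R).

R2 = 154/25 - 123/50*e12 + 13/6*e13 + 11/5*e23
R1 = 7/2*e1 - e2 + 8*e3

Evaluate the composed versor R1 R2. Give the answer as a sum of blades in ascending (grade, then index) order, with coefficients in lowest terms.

Distribute over the terms of R1 (each basis-blade product reordered to ascending indices, repeated generators contracted through their squares):
(7/2*e1) R2 = 539/25*e1 - 861/100*e2 + 91/12*e3 + 77/10*e123
(-e2) R2 = -123/50*e1 - 154/25*e2 - 11/5*e3 + 13/6*e123
(8*e3) R2 = -52/3*e1 - 88/5*e2 + 1232/25*e3 - 492/25*e123
Summing the partial products and collecting blades:
Answer: 53/30*e1 - 3237/100*e2 + 16399/300*e3 - 736/75*e123


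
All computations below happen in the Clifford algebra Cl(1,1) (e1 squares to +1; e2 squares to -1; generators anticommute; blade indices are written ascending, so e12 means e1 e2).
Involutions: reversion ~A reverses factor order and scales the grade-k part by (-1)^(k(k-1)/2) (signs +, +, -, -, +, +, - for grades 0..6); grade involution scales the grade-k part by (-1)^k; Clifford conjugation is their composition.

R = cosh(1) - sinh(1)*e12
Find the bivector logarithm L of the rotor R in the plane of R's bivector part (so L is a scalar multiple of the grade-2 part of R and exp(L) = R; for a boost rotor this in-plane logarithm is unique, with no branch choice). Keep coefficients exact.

The scalar part of R is cosh(1), which determines |rapidity| via cosh; the sign lives in the bivector part, and pairing them (bivector part over sinh of the rapidity = the plane) gives the unique in-plane L = rapidity * plane.
Concretely: cosh(rapidity) = cosh(1) gives rapidity = ±1, and since rapidity/sinh(rapidity) is even the sign is immaterial: L = (rapidity/sinh(rapidity)) * <R>_2 = (1/sinh(1)) * <R>_2.
Answer: -e12


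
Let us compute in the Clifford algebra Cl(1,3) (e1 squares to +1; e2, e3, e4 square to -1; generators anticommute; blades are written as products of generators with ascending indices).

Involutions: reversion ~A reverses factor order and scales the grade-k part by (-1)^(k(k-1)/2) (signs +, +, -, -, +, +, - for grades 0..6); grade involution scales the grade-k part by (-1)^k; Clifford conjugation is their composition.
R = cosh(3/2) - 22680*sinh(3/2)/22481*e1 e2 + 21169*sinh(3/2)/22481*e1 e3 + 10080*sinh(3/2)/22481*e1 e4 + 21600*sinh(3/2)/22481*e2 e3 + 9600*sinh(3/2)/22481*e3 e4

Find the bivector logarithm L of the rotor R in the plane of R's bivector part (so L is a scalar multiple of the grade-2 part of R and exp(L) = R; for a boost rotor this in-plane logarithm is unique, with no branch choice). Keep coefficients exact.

The scalar part of R is cosh(3/2), giving the rapidity magnitude (cosh is even); the bivector part supplies orientation, its quotient by sinh of the rapidity is the plane, and L = rapidity * plane — unique in that plane, since flipping both signs leaves L unchanged.
Concretely: cosh(rapidity) = cosh(3/2) gives rapidity = ±3/2, and since rapidity/sinh(rapidity) is even the sign is immaterial: L = (rapidity/sinh(rapidity)) * <R>_2 = (3/(2*sinh(3/2))) * <R>_2.
Answer: -34020/22481*e1 e2 + 63507/44962*e1 e3 + 15120/22481*e1 e4 + 32400/22481*e2 e3 + 14400/22481*e3 e4


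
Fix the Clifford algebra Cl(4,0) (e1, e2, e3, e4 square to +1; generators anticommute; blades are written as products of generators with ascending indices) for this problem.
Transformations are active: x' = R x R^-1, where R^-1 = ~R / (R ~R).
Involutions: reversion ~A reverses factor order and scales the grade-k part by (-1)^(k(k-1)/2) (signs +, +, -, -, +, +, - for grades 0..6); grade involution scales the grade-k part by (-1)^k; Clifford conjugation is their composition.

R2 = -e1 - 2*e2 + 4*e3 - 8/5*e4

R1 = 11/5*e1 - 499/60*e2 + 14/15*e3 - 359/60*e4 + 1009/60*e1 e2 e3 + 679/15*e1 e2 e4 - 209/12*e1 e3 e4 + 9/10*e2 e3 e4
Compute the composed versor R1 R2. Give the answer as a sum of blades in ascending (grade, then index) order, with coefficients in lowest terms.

Distribute over the terms of R2 (each basis-blade product reordered to ascending indices, repeated generators contracted through their squares):
R1 (-e1) = -11/5 - 499/60*e1 e2 + 14/15*e1 e3 - 359/60*e1 e4 - 1009/60*e2 e3 - 679/15*e2 e4 + 209/12*e3 e4 + 9/10*e1 e2 e3 e4
R1 (-2*e2) = 499/30 - 22/5*e1 e2 + 1009/30*e1 e3 + 1358/15*e1 e4 + 28/15*e2 e3 - 359/30*e2 e4 - 9/5*e3 e4 + 209/6*e1 e2 e3 e4
R1 (4*e3) = 56/15 + 1009/15*e1 e2 + 44/5*e1 e3 + 209/3*e1 e4 - 499/15*e2 e3 - 18/5*e2 e4 + 359/15*e3 e4 - 2716/15*e1 e2 e3 e4
R1 (-8/5*e4) = 718/75 - 5432/75*e1 e2 + 418/15*e1 e3 - 88/25*e1 e4 - 36/25*e2 e3 + 998/75*e2 e4 - 112/75*e3 e4 - 2018/75*e1 e2 e3 e4
Summing the partial products and collecting blades:
Answer: 1387/50 - 5363/300*e1 e2 + 2137/30*e1 e3 + 45209/300*e1 e4 - 14897/300*e2 e3 - 7129/150*e2 e4 + 11417/300*e3 e4 - 4306/25*e1 e2 e3 e4


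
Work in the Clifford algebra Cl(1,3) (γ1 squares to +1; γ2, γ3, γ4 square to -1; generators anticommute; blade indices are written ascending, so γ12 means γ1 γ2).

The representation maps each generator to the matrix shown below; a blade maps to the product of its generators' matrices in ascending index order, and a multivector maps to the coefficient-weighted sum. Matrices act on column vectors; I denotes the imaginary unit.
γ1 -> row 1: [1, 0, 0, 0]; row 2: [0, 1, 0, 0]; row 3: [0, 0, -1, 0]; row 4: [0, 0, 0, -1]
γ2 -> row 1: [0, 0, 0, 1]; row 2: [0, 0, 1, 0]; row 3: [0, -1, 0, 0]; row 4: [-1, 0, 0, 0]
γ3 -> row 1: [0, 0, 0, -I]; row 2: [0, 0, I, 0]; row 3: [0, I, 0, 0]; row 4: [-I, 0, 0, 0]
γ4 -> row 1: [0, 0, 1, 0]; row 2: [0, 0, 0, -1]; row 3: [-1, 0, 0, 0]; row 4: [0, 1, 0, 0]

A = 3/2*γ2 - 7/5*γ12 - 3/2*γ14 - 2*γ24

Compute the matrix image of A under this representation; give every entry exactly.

Bivector images (products of the table entries): rho(γ12) = rho(γ1)rho(γ2) = row 1: [0, 0, 0, 1]; row 2: [0, 0, 1, 0]; row 3: [0, 1, 0, 0]; row 4: [1, 0, 0, 0]; rho(γ14) = rho(γ1)rho(γ4) = row 1: [0, 0, 1, 0]; row 2: [0, 0, 0, -1]; row 3: [1, 0, 0, 0]; row 4: [0, -1, 0, 0]; rho(γ24) = rho(γ2)rho(γ4) = row 1: [0, 1, 0, 0]; row 2: [-1, 0, 0, 0]; row 3: [0, 0, 0, 1]; row 4: [0, 0, -1, 0].
M = (3/2)*rho(γ2) + (-7/5)*rho(γ12) + (-3/2)*rho(γ14) + (-2)*rho(γ24), summed entrywise:
Answer: row 1: [0, -2, -3/2, 1/10]; row 2: [2, 0, 1/10, 3/2]; row 3: [-3/2, -29/10, 0, -2]; row 4: [-29/10, 3/2, 2, 0]


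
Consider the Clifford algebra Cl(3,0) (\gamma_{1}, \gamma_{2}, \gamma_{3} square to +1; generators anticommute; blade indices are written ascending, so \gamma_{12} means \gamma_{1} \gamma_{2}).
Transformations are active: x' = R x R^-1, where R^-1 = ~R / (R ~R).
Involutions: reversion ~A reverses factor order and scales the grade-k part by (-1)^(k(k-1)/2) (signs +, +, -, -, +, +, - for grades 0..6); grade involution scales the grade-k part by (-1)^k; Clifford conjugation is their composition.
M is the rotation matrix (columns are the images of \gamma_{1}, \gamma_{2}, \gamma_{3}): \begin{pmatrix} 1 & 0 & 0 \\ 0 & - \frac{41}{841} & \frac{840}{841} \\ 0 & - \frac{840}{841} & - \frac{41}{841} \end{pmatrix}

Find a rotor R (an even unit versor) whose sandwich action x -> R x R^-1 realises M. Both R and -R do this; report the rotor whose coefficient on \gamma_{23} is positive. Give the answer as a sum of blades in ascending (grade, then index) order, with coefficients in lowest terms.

Method: write R = a + b12*\gamma_{12} + b13*\gamma_{13} + b23*\gamma_{23} with a^2 + b12^2 + b13^2 + b23^2 = 1 (so R^-1 = ~R). Expanding the columns R e_j ~R gives tr M = 4a^2 - 1 and, from the antisymmetric part, M21 - M12 = -4a*b12, M13 - M31 = 4a*b13, M32 - M23 = -4a*b23.
Here tr M = \frac{759}{841}, so a^2 = (1 + tr M)/4 = \frac{400}{841} and a = ±\frac{20}{29}. Taking a = \frac{20}{29}: M21 - M12 = 0, M13 - M31 = 0, M32 - M23 = -\frac{1680}{841}, giving b12 = 0, b13 = 0, b23 = \frac{21}{29}, i.e. R = \frac{20}{29} + \frac{21}{29} \gamma_{23}.
Its \gamma_{23} coefficient is already positive.
Answer: \frac{20}{29} + \frac{21}{29} \gamma_{23}. Recall the cover is two-to-one: with M of trace \frac{759}{841}, both preimages act alike, and the stated \gamma_{23} sign chooses the sheet.


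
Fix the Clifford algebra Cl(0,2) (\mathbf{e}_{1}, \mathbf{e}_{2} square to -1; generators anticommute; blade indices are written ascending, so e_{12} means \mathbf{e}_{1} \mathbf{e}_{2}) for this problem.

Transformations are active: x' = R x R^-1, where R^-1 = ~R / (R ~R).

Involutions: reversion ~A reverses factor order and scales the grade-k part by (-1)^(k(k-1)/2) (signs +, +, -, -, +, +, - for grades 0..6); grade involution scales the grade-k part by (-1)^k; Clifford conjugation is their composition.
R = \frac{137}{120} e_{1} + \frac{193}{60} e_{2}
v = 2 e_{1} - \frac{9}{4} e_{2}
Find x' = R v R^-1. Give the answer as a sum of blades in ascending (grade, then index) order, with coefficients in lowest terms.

~R = \frac{137}{120} e_{1} + \frac{193}{60} e_{2}, and R ~R = -\frac{33553}{2880}, so R^-1 = ~R / (-\frac{33553}{2880}).
R v = \frac{1189}{240} - \frac{4321}{480} e_{12}
Answer: -\frac{17187}{5785} e_{1} - \frac{11239}{23140} e_{2}


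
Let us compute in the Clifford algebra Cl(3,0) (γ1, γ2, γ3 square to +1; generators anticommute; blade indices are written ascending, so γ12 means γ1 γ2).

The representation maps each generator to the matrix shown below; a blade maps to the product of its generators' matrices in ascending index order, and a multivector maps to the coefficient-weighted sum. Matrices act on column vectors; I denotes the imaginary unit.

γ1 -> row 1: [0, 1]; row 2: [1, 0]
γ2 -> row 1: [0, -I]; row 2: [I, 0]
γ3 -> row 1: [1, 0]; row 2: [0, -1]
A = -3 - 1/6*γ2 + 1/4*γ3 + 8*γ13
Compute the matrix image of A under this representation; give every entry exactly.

Bivector images (products of the table entries): rho(γ13) = rho(γ1)rho(γ3) = row 1: [0, -1]; row 2: [1, 0].
M = (-3)*1 + (-1/6)*rho(γ2) + (1/4)*rho(γ3) + (8)*rho(γ13), summed entrywise (1 is the identity matrix):
Answer: row 1: [-11/4, -8 + I/6]; row 2: [8 - I/6, -13/4]


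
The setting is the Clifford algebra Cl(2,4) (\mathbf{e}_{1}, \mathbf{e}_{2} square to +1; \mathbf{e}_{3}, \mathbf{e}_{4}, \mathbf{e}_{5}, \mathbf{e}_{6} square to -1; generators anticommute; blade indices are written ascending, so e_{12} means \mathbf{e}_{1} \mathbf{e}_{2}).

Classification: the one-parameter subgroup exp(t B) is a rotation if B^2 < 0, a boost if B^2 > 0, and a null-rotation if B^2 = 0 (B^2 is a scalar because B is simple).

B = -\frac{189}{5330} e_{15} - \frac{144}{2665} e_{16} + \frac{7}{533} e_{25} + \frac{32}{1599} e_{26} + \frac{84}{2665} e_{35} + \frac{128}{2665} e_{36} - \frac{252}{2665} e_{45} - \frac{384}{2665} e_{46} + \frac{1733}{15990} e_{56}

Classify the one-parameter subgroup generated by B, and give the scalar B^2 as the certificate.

B^2 term by term: the squares give (-\frac{189}{5330})^2*(e_{15})^2 + (-\frac{144}{2665})^2*(e_{16})^2 + (\frac{7}{533})^2*(e_{25})^2 + (\frac{32}{1599})^2*(e_{26})^2 + (\frac{84}{2665})^2*(e_{35})^2 + (\frac{128}{2665})^2*(e_{36})^2 + (-\frac{252}{2665})^2*(e_{45})^2 + (-\frac{384}{2665})^2*(e_{46})^2 + (\frac{1733}{15990})^2*(e_{56})^2 = \frac{35721}{28408900}*(+1) + \frac{20736}{7102225}*(+1) + \frac{49}{284089}*(+1) + \frac{1024}{2556801}*(+1) + \frac{7056}{7102225}*(-1) + \frac{16384}{7102225}*(-1) + \frac{63504}{7102225}*(-1) + \frac{147456}{7102225}*(-1) + \frac{3003289}{255680100}*(-1) = -\frac{1}{25} (each basis 2-blade squares to minus the product of its generators' squares); cross terms between blades sharing an index anticommute and cancel; the commuting (index-disjoint) pairs give grade-4 terms 2*c*c'*(blade product), which cancel blade by blade — e_{1256}: \frac{2016}{1420445} - \frac{2016}{1420445} = 0; e_{1356}: \frac{24192}{7102225} - \frac{24192}{7102225} = 0; e_{1456}: -\frac{72576}{7102225} + \frac{72576}{7102225} = 0; e_{2356}: -\frac{1792}{1420445} + \frac{1792}{1420445} = 0; e_{2456}: \frac{5376}{1420445} - \frac{5376}{1420445} = 0; e_{3456}: \frac{64512}{7102225} - \frac{64512}{7102225} = 0 — confirming B is simple. So B^2 = -\frac{1}{25}.
Answer: rotation, certificate B^2 = -\frac{1}{25}. Because -\frac{1}{25} is invariant under every versor sandwich, the classification follows from its sign alone.
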